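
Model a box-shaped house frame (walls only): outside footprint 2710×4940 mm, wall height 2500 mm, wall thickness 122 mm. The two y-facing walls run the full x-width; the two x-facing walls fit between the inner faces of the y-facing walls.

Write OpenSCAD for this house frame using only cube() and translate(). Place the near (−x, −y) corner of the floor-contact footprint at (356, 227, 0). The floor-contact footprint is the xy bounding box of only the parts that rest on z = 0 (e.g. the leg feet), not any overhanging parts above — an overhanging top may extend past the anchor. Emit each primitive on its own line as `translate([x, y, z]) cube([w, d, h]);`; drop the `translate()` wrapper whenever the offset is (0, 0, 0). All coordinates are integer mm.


translate([356, 227, 0]) cube([2710, 122, 2500]);
translate([356, 5045, 0]) cube([2710, 122, 2500]);
translate([356, 349, 0]) cube([122, 4696, 2500]);
translate([2944, 349, 0]) cube([122, 4696, 2500]);


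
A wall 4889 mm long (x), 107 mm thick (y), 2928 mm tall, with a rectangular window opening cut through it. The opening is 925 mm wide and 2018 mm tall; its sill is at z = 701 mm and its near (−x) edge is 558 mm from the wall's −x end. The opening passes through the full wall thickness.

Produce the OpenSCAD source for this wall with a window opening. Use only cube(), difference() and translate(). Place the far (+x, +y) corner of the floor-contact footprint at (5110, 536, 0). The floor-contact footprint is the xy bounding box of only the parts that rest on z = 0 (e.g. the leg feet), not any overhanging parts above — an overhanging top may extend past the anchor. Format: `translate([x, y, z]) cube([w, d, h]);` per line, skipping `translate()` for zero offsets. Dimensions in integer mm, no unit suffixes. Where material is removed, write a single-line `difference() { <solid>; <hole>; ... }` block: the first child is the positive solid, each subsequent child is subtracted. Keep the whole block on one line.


difference() { translate([221, 429, 0]) cube([4889, 107, 2928]); translate([779, 429, 701]) cube([925, 107, 2018]); }


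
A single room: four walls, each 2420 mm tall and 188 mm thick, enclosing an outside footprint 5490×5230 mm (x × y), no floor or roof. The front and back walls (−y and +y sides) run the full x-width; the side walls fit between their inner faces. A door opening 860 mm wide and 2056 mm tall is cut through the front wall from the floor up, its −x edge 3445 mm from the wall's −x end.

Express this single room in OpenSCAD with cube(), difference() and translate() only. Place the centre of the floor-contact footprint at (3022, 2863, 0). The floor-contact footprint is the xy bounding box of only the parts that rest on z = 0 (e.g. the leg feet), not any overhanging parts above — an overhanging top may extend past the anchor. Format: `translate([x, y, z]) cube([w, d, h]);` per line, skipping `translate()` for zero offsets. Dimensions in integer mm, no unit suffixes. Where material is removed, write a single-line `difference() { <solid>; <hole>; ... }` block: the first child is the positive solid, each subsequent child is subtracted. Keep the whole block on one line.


difference() { translate([277, 248, 0]) cube([5490, 188, 2420]); translate([3722, 248, 0]) cube([860, 188, 2056]); }
translate([277, 5290, 0]) cube([5490, 188, 2420]);
translate([277, 436, 0]) cube([188, 4854, 2420]);
translate([5579, 436, 0]) cube([188, 4854, 2420]);


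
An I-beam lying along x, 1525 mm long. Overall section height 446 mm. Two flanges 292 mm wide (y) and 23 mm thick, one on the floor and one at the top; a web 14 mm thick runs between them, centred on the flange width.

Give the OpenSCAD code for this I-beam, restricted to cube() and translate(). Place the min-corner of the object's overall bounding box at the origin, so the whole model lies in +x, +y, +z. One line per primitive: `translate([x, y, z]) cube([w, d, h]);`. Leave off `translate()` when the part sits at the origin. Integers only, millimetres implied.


cube([1525, 292, 23]);
translate([0, 139, 23]) cube([1525, 14, 400]);
translate([0, 0, 423]) cube([1525, 292, 23]);


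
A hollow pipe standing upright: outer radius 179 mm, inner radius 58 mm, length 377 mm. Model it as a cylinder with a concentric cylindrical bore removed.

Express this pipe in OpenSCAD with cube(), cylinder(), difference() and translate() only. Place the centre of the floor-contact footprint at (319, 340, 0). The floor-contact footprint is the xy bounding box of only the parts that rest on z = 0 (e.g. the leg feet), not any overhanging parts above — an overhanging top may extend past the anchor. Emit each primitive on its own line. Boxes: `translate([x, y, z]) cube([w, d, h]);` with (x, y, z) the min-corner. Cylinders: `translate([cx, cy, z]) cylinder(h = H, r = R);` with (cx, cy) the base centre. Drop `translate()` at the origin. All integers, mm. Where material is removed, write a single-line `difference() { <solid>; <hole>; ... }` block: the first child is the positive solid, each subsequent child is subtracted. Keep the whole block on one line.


difference() { translate([319, 340, 0]) cylinder(h = 377, r = 179); translate([319, 340, 0]) cylinder(h = 377, r = 58); }


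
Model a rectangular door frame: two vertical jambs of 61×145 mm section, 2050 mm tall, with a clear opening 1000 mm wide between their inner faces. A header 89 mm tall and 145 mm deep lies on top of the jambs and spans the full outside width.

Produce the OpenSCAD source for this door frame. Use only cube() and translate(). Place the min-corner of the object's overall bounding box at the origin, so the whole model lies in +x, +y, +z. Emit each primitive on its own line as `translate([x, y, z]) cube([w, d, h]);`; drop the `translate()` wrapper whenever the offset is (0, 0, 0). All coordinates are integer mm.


cube([61, 145, 2050]);
translate([1061, 0, 0]) cube([61, 145, 2050]);
translate([0, 0, 2050]) cube([1122, 145, 89]);


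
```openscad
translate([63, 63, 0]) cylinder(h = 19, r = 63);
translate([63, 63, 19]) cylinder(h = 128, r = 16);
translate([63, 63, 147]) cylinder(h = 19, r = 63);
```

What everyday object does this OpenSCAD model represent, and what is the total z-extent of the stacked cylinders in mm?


A spool. The overall height is 166 mm.

Three coaxial cylinders, large–small–large — a spool. Two 19 mm flanges and a 128 mm core give 19 + 128 + 19 = 166 mm.


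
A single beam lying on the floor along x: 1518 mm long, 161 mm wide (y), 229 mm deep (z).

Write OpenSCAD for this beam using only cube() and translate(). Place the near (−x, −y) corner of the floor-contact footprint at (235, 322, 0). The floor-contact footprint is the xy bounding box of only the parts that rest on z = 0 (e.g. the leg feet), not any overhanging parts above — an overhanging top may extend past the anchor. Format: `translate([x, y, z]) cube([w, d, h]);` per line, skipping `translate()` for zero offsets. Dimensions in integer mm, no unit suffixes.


translate([235, 322, 0]) cube([1518, 161, 229]);


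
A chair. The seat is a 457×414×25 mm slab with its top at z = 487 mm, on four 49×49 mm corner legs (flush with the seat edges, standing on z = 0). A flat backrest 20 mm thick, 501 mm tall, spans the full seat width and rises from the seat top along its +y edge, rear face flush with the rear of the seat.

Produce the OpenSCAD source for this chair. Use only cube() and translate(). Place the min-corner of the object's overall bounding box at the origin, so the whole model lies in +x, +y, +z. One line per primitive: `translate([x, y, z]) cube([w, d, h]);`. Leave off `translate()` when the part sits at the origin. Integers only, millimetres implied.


// leg_h = 487 - 25 = 462
translate([0, 0, 462]) cube([457, 414, 25]);
cube([49, 49, 462]);
translate([408, 0, 0]) cube([49, 49, 462]);
translate([0, 365, 0]) cube([49, 49, 462]);
translate([408, 365, 0]) cube([49, 49, 462]);
translate([0, 394, 487]) cube([457, 20, 501]);


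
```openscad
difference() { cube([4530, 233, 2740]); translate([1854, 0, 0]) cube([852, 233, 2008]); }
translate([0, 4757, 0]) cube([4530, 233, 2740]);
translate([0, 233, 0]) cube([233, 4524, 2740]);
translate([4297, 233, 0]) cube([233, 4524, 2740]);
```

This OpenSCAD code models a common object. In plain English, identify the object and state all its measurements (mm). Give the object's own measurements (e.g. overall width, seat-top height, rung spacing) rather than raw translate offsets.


A single room: four walls, each 2740 mm tall and 233 mm thick, enclosing an outside footprint 4530×4990 mm (x × y), no floor or roof. The front and back walls (−y and +y sides) run the full x-width; the side walls fit between their inner faces. A door opening 852 mm wide and 2008 mm tall is cut through the front wall from the floor up, its −x edge 1854 mm from the wall's −x end.


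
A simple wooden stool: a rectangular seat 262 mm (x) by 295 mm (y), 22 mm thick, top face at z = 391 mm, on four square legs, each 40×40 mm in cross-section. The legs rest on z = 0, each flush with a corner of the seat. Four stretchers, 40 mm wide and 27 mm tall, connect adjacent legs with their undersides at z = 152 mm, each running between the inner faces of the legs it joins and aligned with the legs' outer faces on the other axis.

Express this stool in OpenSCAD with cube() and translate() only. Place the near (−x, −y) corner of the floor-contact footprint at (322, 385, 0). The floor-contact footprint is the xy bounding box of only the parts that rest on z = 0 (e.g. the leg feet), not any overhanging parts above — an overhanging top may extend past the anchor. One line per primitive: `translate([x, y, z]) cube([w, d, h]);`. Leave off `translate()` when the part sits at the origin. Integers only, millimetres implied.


translate([322, 385, 369]) cube([262, 295, 22]);
translate([322, 385, 0]) cube([40, 40, 369]);
translate([544, 385, 0]) cube([40, 40, 369]);
translate([322, 640, 0]) cube([40, 40, 369]);
translate([544, 640, 0]) cube([40, 40, 369]);
translate([362, 385, 152]) cube([182, 40, 27]);
translate([362, 640, 152]) cube([182, 40, 27]);
translate([322, 425, 152]) cube([40, 215, 27]);
translate([544, 425, 152]) cube([40, 215, 27]);


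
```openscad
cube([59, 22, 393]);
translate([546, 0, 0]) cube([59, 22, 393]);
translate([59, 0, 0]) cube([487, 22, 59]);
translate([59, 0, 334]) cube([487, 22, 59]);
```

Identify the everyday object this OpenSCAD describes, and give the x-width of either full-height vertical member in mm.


A picture frame. The border width is 59 mm.

Four thin pieces enclosing a rectangular opening — a picture frame. The two full-height stiles are 393 mm tall; the top rail sits at z = 334 and is 59 mm tall, so the border above the opening is 393 − 334 = 59 mm, matching the stile x-width.


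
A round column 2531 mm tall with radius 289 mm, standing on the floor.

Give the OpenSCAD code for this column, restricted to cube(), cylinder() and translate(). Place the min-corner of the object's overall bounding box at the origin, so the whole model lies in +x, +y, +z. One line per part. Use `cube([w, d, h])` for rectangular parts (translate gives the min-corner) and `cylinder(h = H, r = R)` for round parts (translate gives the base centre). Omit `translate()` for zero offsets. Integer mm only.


translate([289, 289, 0]) cylinder(h = 2531, r = 289);


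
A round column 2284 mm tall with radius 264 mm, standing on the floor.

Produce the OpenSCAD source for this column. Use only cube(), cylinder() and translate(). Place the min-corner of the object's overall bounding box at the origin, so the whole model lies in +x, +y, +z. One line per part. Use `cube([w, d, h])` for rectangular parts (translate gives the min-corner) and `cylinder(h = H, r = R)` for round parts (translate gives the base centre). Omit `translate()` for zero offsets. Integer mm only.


translate([264, 264, 0]) cylinder(h = 2284, r = 264);


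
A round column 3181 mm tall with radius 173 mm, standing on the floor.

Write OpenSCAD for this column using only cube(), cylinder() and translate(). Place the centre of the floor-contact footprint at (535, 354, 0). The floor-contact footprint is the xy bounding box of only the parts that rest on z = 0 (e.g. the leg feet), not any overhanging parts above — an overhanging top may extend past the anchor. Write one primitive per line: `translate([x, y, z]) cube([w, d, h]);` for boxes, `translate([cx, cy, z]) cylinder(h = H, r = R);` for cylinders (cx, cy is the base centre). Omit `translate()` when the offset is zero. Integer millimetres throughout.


translate([535, 354, 0]) cylinder(h = 3181, r = 173);


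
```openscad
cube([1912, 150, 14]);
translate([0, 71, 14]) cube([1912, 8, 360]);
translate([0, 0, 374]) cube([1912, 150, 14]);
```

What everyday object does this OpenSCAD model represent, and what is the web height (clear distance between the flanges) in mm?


An I-beam. The web height is 360 mm.

Two wide flanges with a thin centred web — an I-beam. Overall 388 mm minus two 14 mm flanges gives a web of 388 − 2·14 = 360 mm.


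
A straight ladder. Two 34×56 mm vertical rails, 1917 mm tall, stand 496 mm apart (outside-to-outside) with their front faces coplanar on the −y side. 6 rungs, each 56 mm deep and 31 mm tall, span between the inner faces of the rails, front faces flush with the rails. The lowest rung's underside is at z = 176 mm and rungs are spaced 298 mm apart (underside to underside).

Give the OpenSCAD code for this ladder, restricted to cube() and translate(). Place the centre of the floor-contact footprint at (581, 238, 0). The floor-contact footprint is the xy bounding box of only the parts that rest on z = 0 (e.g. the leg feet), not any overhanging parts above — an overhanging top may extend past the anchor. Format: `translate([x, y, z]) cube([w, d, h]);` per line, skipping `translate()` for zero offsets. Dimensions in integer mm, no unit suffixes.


// rung span = 496 - 2*34 = 428
// rung[k] z = 176 + k*298
translate([333, 210, 0]) cube([34, 56, 1917]);
translate([795, 210, 0]) cube([34, 56, 1917]);
translate([367, 210, 176]) cube([428, 56, 31]);
translate([367, 210, 474]) cube([428, 56, 31]);
translate([367, 210, 772]) cube([428, 56, 31]);
translate([367, 210, 1070]) cube([428, 56, 31]);
translate([367, 210, 1368]) cube([428, 56, 31]);
translate([367, 210, 1666]) cube([428, 56, 31]);


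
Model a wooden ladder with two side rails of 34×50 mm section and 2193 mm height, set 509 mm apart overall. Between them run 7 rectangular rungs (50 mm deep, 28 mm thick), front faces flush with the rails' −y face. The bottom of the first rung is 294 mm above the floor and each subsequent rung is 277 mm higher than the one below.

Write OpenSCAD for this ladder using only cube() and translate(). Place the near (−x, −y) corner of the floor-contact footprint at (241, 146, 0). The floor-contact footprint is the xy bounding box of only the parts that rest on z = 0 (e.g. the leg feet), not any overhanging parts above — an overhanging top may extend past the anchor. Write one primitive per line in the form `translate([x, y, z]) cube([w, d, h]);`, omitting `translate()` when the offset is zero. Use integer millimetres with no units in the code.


// rung span = 509 - 2*34 = 441
// rung[k] z = 294 + k*277
translate([241, 146, 0]) cube([34, 50, 2193]);
translate([716, 146, 0]) cube([34, 50, 2193]);
translate([275, 146, 294]) cube([441, 50, 28]);
translate([275, 146, 571]) cube([441, 50, 28]);
translate([275, 146, 848]) cube([441, 50, 28]);
translate([275, 146, 1125]) cube([441, 50, 28]);
translate([275, 146, 1402]) cube([441, 50, 28]);
translate([275, 146, 1679]) cube([441, 50, 28]);
translate([275, 146, 1956]) cube([441, 50, 28]);


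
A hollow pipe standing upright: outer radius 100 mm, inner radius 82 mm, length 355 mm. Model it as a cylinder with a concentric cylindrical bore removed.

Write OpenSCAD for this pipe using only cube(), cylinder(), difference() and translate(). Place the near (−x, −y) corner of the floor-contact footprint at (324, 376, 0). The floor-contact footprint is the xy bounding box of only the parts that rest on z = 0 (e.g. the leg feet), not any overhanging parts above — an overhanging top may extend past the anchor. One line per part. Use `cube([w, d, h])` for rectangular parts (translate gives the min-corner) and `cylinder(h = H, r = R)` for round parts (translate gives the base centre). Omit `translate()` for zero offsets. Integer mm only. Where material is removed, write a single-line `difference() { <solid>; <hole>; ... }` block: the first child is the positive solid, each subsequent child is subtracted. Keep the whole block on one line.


difference() { translate([424, 476, 0]) cylinder(h = 355, r = 100); translate([424, 476, 0]) cylinder(h = 355, r = 82); }


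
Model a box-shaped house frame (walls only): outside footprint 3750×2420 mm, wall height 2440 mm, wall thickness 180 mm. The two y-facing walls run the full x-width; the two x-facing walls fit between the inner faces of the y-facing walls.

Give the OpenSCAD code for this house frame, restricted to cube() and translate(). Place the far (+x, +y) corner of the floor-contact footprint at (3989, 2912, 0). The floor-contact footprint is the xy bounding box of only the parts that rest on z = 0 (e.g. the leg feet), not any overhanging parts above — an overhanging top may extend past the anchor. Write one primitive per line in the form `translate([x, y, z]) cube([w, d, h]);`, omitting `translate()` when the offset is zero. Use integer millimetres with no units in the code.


translate([239, 492, 0]) cube([3750, 180, 2440]);
translate([239, 2732, 0]) cube([3750, 180, 2440]);
translate([239, 672, 0]) cube([180, 2060, 2440]);
translate([3809, 672, 0]) cube([180, 2060, 2440]);


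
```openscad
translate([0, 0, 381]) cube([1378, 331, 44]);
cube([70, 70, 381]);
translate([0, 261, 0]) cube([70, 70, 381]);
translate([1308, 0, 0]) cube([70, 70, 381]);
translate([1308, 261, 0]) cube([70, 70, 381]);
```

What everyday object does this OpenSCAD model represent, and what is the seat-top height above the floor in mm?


A bench. The seat-top height is 425 mm.

A long slab on four corner posts — a bench. The slab sits at z = 381 with thickness 44, so the top is 381 + 44 = 425 mm.


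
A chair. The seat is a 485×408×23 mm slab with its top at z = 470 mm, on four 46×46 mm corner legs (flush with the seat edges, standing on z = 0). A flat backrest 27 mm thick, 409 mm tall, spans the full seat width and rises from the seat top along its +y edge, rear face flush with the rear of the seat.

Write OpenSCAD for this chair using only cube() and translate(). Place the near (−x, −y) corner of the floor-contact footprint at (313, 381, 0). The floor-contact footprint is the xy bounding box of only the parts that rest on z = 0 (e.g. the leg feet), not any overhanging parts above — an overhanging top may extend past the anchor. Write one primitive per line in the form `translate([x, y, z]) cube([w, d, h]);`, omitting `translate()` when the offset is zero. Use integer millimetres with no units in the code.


// leg_h = 470 - 23 = 447
translate([313, 381, 447]) cube([485, 408, 23]);
translate([313, 381, 0]) cube([46, 46, 447]);
translate([752, 381, 0]) cube([46, 46, 447]);
translate([313, 743, 0]) cube([46, 46, 447]);
translate([752, 743, 0]) cube([46, 46, 447]);
translate([313, 762, 470]) cube([485, 27, 409]);


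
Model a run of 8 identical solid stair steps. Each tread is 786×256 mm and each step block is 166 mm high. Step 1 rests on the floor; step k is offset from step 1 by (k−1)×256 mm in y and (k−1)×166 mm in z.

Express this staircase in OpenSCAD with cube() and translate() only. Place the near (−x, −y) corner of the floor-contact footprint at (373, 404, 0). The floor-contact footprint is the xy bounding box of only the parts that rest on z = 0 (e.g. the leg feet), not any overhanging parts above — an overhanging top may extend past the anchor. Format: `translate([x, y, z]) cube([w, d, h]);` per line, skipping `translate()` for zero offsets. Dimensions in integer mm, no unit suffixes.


translate([373, 404, 0]) cube([786, 256, 166]);
translate([373, 660, 166]) cube([786, 256, 166]);
translate([373, 916, 332]) cube([786, 256, 166]);
translate([373, 1172, 498]) cube([786, 256, 166]);
translate([373, 1428, 664]) cube([786, 256, 166]);
translate([373, 1684, 830]) cube([786, 256, 166]);
translate([373, 1940, 996]) cube([786, 256, 166]);
translate([373, 2196, 1162]) cube([786, 256, 166]);


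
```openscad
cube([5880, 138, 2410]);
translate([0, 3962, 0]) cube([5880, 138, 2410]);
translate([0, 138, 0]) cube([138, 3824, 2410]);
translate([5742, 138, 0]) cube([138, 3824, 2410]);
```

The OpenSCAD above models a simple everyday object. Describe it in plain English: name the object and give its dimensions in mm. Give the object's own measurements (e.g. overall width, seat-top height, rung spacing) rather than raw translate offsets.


The wall frame of a small rectangular building: four walls, each 2410 mm tall and 138 mm thick, enclosing a footprint 5880 mm (x) by 4100 mm (y) outside-to-outside, with no floor or roof. The front and back walls (the −y and +y sides) span the full width; the two side walls fit between them.


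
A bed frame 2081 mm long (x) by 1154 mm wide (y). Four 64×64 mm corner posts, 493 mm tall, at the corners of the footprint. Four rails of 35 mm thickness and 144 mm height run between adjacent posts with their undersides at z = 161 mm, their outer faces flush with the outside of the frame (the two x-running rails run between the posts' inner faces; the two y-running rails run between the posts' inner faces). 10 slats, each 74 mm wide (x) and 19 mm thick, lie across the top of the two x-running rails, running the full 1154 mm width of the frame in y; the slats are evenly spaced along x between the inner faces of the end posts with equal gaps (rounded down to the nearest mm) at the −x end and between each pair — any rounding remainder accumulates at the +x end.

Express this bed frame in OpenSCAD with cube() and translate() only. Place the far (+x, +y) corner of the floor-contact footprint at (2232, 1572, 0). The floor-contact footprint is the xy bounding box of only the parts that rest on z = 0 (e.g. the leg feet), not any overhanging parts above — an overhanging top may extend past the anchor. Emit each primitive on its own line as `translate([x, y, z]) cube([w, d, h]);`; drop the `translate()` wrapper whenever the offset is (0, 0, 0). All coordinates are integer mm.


// slat z = rail_z + rail_h = 161 + 144 = 305
// slat gap = ⌊(1953 − 10·74) / 11⌋ = 110
translate([151, 418, 0]) cube([64, 64, 493]);
translate([151, 1508, 0]) cube([64, 64, 493]);
translate([2168, 418, 0]) cube([64, 64, 493]);
translate([2168, 1508, 0]) cube([64, 64, 493]);
translate([215, 418, 161]) cube([1953, 35, 144]);
translate([215, 1537, 161]) cube([1953, 35, 144]);
translate([151, 482, 161]) cube([35, 1026, 144]);
translate([2197, 482, 161]) cube([35, 1026, 144]);
translate([325, 418, 305]) cube([74, 1154, 19]);
translate([509, 418, 305]) cube([74, 1154, 19]);
translate([693, 418, 305]) cube([74, 1154, 19]);
translate([877, 418, 305]) cube([74, 1154, 19]);
translate([1061, 418, 305]) cube([74, 1154, 19]);
translate([1245, 418, 305]) cube([74, 1154, 19]);
translate([1429, 418, 305]) cube([74, 1154, 19]);
translate([1613, 418, 305]) cube([74, 1154, 19]);
translate([1797, 418, 305]) cube([74, 1154, 19]);
translate([1981, 418, 305]) cube([74, 1154, 19]);


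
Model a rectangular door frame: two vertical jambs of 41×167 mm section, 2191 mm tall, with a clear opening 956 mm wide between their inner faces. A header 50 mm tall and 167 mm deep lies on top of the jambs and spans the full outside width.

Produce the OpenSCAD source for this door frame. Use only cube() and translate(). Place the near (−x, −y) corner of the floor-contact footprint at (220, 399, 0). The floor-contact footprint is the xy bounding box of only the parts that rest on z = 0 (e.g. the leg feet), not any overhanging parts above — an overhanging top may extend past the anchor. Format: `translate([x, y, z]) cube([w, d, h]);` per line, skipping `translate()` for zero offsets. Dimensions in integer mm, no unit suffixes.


translate([220, 399, 0]) cube([41, 167, 2191]);
translate([1217, 399, 0]) cube([41, 167, 2191]);
translate([220, 399, 2191]) cube([1038, 167, 50]);


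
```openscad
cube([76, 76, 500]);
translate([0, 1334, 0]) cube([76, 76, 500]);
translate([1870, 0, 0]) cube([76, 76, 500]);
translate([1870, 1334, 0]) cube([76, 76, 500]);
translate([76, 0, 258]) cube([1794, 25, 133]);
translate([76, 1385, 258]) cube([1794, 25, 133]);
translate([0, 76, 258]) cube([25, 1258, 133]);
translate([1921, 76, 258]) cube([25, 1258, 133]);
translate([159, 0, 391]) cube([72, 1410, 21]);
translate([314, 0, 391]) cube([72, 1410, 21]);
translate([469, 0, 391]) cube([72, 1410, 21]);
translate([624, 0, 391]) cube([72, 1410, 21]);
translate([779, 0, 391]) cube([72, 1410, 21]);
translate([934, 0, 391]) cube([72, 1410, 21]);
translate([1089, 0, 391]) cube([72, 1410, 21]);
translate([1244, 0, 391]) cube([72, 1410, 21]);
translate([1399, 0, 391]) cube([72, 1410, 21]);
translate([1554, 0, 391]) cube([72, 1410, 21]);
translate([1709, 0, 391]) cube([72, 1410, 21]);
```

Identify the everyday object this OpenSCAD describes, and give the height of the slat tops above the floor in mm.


A bed frame. The slat-top height is 412 mm.

Four posts, four rails, and a row of slats — a bed frame. Slats sit on the rails at z = 258 + 133 = 391; with slat thickness 21, the top is 412 mm.


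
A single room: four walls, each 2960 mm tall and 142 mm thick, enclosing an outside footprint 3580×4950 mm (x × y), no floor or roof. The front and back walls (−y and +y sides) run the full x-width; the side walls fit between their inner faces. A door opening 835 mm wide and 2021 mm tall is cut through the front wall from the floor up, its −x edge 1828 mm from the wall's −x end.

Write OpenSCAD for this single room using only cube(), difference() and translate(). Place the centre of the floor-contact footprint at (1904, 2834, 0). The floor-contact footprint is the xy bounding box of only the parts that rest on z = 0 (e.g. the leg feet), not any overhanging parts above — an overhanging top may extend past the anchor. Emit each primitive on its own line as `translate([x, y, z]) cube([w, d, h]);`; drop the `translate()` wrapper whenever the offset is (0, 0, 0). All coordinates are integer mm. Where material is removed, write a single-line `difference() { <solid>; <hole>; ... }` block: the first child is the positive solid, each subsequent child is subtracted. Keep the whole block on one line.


difference() { translate([114, 359, 0]) cube([3580, 142, 2960]); translate([1942, 359, 0]) cube([835, 142, 2021]); }
translate([114, 5167, 0]) cube([3580, 142, 2960]);
translate([114, 501, 0]) cube([142, 4666, 2960]);
translate([3552, 501, 0]) cube([142, 4666, 2960]);


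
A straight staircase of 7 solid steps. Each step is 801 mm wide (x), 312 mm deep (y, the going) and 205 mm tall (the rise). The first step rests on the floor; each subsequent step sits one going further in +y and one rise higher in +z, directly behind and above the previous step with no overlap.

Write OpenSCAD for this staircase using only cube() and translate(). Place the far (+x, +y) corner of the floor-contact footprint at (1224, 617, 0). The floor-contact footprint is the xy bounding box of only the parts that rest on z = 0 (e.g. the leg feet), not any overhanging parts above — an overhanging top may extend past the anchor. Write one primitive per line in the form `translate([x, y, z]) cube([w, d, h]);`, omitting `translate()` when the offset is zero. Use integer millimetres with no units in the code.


translate([423, 305, 0]) cube([801, 312, 205]);
translate([423, 617, 205]) cube([801, 312, 205]);
translate([423, 929, 410]) cube([801, 312, 205]);
translate([423, 1241, 615]) cube([801, 312, 205]);
translate([423, 1553, 820]) cube([801, 312, 205]);
translate([423, 1865, 1025]) cube([801, 312, 205]);
translate([423, 2177, 1230]) cube([801, 312, 205]);


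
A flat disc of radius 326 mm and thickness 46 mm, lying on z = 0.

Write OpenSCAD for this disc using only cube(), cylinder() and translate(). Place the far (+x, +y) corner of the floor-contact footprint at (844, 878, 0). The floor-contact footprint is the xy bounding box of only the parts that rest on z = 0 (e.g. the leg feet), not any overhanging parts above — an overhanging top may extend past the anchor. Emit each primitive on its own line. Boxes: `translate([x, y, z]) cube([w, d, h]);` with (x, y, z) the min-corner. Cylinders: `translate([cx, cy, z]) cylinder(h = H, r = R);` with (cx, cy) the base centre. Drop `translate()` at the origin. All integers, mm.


translate([518, 552, 0]) cylinder(h = 46, r = 326);


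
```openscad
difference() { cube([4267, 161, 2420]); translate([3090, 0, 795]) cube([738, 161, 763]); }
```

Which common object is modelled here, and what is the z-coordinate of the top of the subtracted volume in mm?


A wall with a window opening. The window head height is 1558 mm.

A wall with a rectangular opening subtracted — a window. Sill at z = 795, opening 763 mm tall, so the head is at 795 + 763 = 1558 mm.


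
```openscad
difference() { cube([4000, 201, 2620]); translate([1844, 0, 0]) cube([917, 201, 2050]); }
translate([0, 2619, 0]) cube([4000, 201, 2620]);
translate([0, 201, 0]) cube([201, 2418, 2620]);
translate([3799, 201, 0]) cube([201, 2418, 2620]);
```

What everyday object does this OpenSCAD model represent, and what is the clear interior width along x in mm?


A single room. The interior width is 3598 mm.

Four walls enclosing a rectangle with a door in the front wall — a room. Outside width 4000 minus two 201 mm walls gives 3598 mm.


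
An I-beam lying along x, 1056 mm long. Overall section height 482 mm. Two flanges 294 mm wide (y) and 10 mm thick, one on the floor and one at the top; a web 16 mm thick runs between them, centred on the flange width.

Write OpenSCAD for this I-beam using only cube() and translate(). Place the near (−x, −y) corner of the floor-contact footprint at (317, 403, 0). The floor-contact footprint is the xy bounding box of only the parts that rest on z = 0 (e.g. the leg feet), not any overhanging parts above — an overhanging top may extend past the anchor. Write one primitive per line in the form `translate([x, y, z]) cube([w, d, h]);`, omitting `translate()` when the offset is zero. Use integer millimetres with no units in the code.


translate([317, 403, 0]) cube([1056, 294, 10]);
translate([317, 542, 10]) cube([1056, 16, 462]);
translate([317, 403, 472]) cube([1056, 294, 10]);


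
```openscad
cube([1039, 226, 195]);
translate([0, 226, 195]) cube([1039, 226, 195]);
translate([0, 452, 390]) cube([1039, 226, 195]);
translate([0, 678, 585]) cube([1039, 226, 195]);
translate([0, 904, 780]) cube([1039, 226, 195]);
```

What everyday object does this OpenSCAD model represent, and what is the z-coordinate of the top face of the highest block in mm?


A staircase. The total rise is 975 mm.

5 identical blocks, each offset up and back from the previous — a staircase. Each step is 195 mm tall and there are 5 of them, so the total rise is 5 × 195 = 975 mm.


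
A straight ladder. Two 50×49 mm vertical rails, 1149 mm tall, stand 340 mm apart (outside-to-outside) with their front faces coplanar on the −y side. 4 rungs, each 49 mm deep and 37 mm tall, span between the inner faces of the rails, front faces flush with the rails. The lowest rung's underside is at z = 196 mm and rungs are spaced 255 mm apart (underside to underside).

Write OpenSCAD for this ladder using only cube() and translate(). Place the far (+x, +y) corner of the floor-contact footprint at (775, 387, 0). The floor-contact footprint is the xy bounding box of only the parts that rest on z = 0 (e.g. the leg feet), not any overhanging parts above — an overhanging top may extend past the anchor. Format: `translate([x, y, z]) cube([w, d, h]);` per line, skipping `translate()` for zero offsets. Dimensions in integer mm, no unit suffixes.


// rung span = 340 - 2*50 = 240
// rung[k] z = 196 + k*255
translate([435, 338, 0]) cube([50, 49, 1149]);
translate([725, 338, 0]) cube([50, 49, 1149]);
translate([485, 338, 196]) cube([240, 49, 37]);
translate([485, 338, 451]) cube([240, 49, 37]);
translate([485, 338, 706]) cube([240, 49, 37]);
translate([485, 338, 961]) cube([240, 49, 37]);


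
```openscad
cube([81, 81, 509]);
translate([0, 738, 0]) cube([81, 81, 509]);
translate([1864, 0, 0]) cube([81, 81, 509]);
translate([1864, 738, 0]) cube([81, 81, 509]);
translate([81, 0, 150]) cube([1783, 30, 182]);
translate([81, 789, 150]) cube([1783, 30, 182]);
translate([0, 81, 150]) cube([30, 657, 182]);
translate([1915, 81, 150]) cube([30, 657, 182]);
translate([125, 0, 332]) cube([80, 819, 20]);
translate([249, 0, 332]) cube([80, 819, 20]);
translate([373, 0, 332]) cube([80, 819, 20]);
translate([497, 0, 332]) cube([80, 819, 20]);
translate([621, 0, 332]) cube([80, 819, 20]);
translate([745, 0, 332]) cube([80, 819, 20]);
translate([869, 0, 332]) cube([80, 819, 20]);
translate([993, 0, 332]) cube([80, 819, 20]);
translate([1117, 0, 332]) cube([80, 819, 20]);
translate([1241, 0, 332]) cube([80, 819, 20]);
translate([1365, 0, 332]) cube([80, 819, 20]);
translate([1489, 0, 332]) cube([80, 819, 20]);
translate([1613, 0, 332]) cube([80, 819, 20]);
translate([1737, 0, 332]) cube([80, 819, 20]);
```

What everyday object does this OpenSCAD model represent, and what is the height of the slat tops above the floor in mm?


A bed frame. The slat-top height is 352 mm.

Four posts, four rails, and a row of slats — a bed frame. Slats sit on the rails at z = 150 + 182 = 332; with slat thickness 20, the top is 352 mm.


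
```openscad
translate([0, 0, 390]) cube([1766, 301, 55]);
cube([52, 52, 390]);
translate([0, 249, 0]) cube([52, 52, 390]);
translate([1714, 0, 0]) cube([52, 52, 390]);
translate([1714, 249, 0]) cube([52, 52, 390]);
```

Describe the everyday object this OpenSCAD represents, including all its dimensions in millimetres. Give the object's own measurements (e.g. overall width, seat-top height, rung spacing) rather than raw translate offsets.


A bench: a 1766×301 mm seat slab, 55 mm thick, top at z = 445 mm, on four 52×52 mm square legs flush with the seat corners and standing on z = 0.


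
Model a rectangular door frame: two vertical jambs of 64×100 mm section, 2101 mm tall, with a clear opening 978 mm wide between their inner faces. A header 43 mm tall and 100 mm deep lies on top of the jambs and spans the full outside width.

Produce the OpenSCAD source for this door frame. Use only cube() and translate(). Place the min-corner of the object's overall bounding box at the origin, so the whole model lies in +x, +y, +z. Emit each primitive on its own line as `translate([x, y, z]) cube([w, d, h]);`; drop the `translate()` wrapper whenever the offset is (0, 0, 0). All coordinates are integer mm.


cube([64, 100, 2101]);
translate([1042, 0, 0]) cube([64, 100, 2101]);
translate([0, 0, 2101]) cube([1106, 100, 43]);


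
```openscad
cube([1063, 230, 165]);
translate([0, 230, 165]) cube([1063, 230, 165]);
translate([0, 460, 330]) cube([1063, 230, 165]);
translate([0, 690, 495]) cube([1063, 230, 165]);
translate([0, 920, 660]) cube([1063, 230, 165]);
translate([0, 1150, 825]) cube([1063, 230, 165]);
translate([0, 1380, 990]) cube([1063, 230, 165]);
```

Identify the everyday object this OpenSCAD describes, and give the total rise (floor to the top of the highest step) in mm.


A staircase. The total rise is 1155 mm.

7 identical blocks, each offset up and back from the previous — a staircase. Each step is 165 mm tall and there are 7 of them, so the total rise is 7 × 165 = 1155 mm.


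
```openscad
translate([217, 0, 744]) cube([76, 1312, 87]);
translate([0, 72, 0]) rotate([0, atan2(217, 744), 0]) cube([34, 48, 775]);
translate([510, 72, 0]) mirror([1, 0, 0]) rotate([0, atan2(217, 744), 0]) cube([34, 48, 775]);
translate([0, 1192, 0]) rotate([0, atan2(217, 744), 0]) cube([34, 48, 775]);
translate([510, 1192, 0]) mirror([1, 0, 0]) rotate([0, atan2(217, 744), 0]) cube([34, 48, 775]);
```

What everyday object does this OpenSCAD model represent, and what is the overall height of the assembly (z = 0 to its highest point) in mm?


A sawhorse. The overall height is 831 mm.

A beam across two mirrored pairs of raked legs — a sawhorse. The beam's underside is at z = 744 (matching the legs' vertical rise in atan2(217, 744)) and the beam is 87 mm tall, so its top is at 744 + 87 = 831 mm. The raked legs top out at the beam's underside, so that is the highest point.


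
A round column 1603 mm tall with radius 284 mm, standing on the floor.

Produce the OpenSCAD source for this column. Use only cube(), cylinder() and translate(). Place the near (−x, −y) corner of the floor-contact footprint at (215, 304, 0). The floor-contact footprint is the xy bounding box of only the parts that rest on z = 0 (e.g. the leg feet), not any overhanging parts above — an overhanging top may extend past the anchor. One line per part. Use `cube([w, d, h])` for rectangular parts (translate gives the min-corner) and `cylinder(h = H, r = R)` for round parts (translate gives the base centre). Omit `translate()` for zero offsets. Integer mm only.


translate([499, 588, 0]) cylinder(h = 1603, r = 284);


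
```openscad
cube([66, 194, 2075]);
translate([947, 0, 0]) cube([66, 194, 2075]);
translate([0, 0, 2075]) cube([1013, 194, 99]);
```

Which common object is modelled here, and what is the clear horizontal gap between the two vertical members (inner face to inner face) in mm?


A door frame. The clear opening width is 881 mm.

Two 2075 mm tall posts with a header on top — a door frame. The left jamb is 66 mm wide at x = 0; the right jamb starts at x = 947. The clear opening is 947 − 66 = 881 mm.


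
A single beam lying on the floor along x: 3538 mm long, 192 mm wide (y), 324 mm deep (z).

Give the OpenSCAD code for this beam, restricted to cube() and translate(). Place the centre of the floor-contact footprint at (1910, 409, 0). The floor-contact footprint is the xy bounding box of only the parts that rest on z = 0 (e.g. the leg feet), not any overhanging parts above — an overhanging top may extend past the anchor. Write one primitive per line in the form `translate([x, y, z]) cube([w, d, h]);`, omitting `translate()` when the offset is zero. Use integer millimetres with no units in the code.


translate([141, 313, 0]) cube([3538, 192, 324]);


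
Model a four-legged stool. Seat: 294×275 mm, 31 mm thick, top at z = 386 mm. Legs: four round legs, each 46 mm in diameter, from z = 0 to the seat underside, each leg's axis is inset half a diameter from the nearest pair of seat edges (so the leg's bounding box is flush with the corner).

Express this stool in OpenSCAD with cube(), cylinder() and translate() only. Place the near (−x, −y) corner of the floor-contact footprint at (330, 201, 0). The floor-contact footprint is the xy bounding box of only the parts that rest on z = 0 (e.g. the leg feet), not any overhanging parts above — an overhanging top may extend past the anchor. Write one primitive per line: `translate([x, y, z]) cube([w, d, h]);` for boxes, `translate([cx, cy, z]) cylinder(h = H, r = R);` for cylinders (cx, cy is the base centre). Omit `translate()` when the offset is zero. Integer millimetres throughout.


translate([330, 201, 355]) cube([294, 275, 31]);
translate([353, 224, 0]) cylinder(h = 355, r = 23);
translate([601, 224, 0]) cylinder(h = 355, r = 23);
translate([353, 453, 0]) cylinder(h = 355, r = 23);
translate([601, 453, 0]) cylinder(h = 355, r = 23);


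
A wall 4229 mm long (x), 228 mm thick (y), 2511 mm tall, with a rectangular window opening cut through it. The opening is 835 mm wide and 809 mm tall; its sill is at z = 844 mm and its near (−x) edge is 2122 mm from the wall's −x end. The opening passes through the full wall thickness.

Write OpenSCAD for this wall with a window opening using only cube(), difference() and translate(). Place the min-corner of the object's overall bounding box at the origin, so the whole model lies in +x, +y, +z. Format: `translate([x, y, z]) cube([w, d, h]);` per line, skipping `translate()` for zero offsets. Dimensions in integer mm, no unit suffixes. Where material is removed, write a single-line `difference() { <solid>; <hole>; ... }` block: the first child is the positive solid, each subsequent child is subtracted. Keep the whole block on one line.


difference() { cube([4229, 228, 2511]); translate([2122, 0, 844]) cube([835, 228, 809]); }
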